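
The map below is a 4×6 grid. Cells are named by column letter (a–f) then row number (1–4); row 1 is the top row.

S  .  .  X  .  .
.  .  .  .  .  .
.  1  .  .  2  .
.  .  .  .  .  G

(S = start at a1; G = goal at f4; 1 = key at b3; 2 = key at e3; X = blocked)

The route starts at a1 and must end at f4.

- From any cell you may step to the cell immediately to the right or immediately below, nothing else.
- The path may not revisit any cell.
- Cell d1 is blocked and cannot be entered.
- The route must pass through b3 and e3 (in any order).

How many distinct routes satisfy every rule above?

A right/down-only route from a1 to f4 makes exactly 3 down-moves and 5 right-moves in some order.
With no other constraints that would be C(8,3) = 56 routes.
A monotone route can only reach the required cells in the order b3, e3, so split there and multiply the segment counts (each segment already excludes blocked cells): a1→b3: 3; b3→e3: 1; e3→f4: 2; product = 6.
That gives 6 routes.

6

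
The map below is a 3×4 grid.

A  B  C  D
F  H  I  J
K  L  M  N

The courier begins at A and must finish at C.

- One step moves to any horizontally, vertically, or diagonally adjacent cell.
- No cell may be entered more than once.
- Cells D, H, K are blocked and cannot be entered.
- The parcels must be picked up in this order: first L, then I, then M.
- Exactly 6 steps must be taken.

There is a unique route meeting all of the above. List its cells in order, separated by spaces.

A F L I M J C

The waypoints must appear in the order L, I, M, with no cell reused.
Route from A: down to F, down-right to L, up-right to I, down to M, up-right to J, up-left to C — 6 moves in all.
Check: order respected (L at step 2, I at step 3, M at step 4); 6 moves as required.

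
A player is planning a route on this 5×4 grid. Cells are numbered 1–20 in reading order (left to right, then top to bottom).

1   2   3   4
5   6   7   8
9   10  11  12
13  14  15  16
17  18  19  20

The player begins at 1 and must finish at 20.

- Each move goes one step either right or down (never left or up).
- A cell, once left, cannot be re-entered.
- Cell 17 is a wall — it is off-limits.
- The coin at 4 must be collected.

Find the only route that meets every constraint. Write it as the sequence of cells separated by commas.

Moves only go right or down, so the column and row indices never decrease.
Route from 1: right 3 to 4, down 4 to 20 — 7 moves in all.
Check: all required cells visited.

1, 2, 3, 4, 8, 12, 16, 20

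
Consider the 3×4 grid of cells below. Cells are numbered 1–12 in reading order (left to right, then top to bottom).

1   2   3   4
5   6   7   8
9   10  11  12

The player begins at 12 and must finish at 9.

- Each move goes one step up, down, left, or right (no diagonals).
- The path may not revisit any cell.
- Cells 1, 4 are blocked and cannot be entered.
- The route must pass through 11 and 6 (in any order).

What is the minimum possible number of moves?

5

Any route passes through 11 and 6 in some order between 12 and 9. Summing Manhattan distances along each leg and taking the cheapest ordering (12 → 11 → 6 → 9) gives a lower bound of 1 + 2 + 2 = 5 moves.
A route of 5 moves achieves this: 12 → 11 → 7 → 6 → 10 → 9.
Since 5 matches the lower bound, it is optimal.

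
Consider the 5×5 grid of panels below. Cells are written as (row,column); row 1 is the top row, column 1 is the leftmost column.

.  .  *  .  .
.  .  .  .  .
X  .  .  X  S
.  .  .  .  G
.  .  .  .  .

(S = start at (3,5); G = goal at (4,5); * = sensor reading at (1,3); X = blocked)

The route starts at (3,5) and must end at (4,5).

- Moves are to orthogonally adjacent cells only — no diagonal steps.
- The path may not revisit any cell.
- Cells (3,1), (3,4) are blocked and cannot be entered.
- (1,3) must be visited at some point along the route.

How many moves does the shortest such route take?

Any route passes through (1,3) somewhere between (3,5) and (4,5). Summing Manhattan distances along the two legs ((3,5) → (1,3) → (4,5)) gives a lower bound of 4 + 5 = 9 moves.
A route of 9 moves achieves this: (3,5) → (2,5) → (1,5) → (1,4) → (1,3) → (2,3) → (3,3) → (4,3) → (4,4) → (4,5).
Since 9 matches the lower bound, it is optimal.

9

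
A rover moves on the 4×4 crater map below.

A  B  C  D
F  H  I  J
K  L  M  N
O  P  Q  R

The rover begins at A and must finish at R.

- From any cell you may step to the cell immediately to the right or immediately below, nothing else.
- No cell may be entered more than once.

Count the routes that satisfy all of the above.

A right/down-only route from A to R makes exactly 3 down-moves and 3 right-moves in some order.
With no other constraints that would be C(6,3) = 20 routes.
That gives 20 routes.

20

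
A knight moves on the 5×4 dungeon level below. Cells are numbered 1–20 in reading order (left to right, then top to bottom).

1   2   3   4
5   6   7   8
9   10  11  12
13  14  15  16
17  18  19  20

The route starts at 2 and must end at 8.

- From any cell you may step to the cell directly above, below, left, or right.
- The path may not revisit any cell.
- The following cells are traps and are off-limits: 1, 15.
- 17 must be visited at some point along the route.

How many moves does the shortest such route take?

Any route passes through 17 somewhere between 2 and 8. Summing Manhattan distances along the two legs (2 → 17 → 8) gives a lower bound of 5 + 6 = 11 moves.
A route of 11 moves achieves this: 2 → 6 → 10 → 14 → 13 → 17 → 18 → 19 → 20 → 16 → 12 → 8.
Since 11 matches the lower bound, it is optimal.

11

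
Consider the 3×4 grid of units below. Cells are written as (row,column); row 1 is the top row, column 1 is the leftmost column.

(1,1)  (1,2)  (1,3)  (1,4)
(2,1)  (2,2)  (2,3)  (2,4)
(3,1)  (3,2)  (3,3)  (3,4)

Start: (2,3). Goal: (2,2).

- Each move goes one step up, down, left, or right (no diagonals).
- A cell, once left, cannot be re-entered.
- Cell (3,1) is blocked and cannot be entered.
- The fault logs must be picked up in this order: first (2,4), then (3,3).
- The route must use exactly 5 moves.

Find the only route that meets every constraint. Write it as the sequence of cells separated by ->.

The waypoints must appear in the order (2,4), (3,3), with no cell reused.
Route from (2,3): right 1 to (2,4), down 1 to (3,4), left 2 to (3,2), up 1 to (2,2) — 5 moves in all.
Check: order respected ((2,4) at step 1, (3,3) at step 3); 5 moves as required.

(2,3) -> (2,4) -> (3,4) -> (3,3) -> (3,2) -> (2,2)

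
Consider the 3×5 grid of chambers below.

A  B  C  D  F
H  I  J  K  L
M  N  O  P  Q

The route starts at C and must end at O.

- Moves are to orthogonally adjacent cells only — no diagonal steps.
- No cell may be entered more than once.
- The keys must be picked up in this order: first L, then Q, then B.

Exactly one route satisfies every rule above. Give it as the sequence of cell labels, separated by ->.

The waypoints must appear in the order L, Q, B, with no cell reused.
Route from C: 2× right (reaching F), 2× down (reaching Q), left to P, up to K, 2× left (reaching I), up to B, left to A, 2× down (reaching M), 2× right (reaching O) — 14 moves in all.
Check: order respected (L at step 3, Q at step 4, B at step 9).

C -> D -> F -> L -> Q -> P -> K -> J -> I -> B -> A -> H -> M -> N -> O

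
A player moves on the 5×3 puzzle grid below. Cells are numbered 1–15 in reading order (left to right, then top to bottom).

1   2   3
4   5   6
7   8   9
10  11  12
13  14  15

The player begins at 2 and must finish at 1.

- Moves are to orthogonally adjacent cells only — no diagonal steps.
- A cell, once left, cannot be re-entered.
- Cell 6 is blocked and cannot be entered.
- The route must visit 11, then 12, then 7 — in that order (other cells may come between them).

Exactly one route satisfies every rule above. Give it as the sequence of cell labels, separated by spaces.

2 5 8 11 12 15 14 13 10 7 4 1

The waypoints must appear in the order 11, 12, 7, with no cell reused.
Route from 2: down 3 to 11, right 1 to 12, down 1 to 15, left 2 to 13, up 4 to 1 — 11 moves in all.
Check: order respected (11 at step 3, 12 at step 4, 7 at step 9).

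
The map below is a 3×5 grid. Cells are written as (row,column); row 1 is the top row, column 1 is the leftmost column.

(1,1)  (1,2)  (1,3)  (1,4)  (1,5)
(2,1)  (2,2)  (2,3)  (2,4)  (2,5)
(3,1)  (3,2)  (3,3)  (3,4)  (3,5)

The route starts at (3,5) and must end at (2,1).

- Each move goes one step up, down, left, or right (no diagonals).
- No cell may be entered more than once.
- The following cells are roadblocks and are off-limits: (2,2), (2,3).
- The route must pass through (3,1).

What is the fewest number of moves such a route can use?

Any route passes through (3,1) somewhere between (3,5) and (2,1). Summing Manhattan distances along the two legs ((3,5) → (3,1) → (2,1)) gives a lower bound of 4 + 1 = 5 moves.
A route of 5 moves achieves this: (3,5) → (3,4) → (3,3) → (3,2) → (3,1) → (2,1).
Since 5 matches the lower bound, it is optimal.

5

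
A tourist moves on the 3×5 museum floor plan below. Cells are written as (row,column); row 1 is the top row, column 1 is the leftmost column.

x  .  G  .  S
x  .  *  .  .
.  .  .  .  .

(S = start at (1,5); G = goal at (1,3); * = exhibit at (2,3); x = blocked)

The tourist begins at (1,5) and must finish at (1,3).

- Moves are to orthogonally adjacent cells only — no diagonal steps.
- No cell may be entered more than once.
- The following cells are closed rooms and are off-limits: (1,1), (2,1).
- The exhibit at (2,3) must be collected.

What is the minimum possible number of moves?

Any route passes through (2,3) somewhere between (1,5) and (1,3). Summing Manhattan distances along the two legs ((1,5) → (2,3) → (1,3)) gives a lower bound of 3 + 1 = 4 moves.
A route of 4 moves achieves this: (1,5) → (2,5) → (2,4) → (2,3) → (1,3).
Since 4 matches the lower bound, it is optimal.

4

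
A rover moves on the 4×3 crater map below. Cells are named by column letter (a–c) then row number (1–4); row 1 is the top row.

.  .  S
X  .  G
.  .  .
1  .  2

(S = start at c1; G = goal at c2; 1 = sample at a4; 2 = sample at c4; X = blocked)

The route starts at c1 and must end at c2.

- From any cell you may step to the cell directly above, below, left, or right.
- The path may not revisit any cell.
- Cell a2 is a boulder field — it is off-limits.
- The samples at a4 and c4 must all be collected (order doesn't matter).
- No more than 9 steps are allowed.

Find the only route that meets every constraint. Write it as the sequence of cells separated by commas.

The budget equals the shortest possible length, so every move has to be on a shortest route through the required cells.
Route from c1: left to b1, 2× down (reaching b3), left to a3, down to a4, 2× right (reaching c4), 2× up (reaching c2) — 9 moves in all.
Check: all required cells visited; 9 ≤ 9 moves.

c1, b1, b2, b3, a3, a4, b4, c4, c3, c2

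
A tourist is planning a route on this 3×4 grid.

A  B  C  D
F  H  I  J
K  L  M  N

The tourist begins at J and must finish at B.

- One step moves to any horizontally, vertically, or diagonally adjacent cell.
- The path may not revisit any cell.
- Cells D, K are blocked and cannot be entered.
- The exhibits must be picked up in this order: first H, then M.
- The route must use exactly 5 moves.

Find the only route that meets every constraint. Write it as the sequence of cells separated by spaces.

J C H M I B

The waypoints must appear in the order H, M, with no cell reused.
Route from J: up-left to C, down-left to H, down-right to M, up to I, up-left to B — 5 moves in all.
Check: order respected (H at step 2, M at step 3); 5 moves as required.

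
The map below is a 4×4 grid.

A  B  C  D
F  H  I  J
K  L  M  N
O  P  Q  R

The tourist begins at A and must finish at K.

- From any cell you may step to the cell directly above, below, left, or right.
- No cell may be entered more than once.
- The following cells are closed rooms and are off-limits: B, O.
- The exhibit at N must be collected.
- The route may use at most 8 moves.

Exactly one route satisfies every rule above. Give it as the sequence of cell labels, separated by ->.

The 8-move cap with required stops at N leaves no slack for detours.
Route from A: down to F, 3× right (reaching J), down to N, 3× left (reaching K) — 8 moves in all.
Check: all required cells visited; 8 ≤ 8 moves.

A -> F -> H -> I -> J -> N -> M -> L -> K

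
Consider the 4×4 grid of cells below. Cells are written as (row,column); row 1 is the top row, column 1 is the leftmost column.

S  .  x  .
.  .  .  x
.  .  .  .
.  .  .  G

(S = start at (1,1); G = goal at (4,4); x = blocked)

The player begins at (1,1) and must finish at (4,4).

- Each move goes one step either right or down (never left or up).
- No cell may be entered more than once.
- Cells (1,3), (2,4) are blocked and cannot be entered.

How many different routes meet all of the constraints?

14

A right/down-only route from (1,1) to (4,4) makes exactly 3 down-moves and 3 right-moves in some order.
With no other constraints that would be C(6,3) = 20 routes.
Subtract routes through each blocked cell (inclusion–exclusion for overlaps): − through (1,3): 4 − through (2,4): 4 + through (1,3)&(2,4): 2 → 14.
That gives 14 routes.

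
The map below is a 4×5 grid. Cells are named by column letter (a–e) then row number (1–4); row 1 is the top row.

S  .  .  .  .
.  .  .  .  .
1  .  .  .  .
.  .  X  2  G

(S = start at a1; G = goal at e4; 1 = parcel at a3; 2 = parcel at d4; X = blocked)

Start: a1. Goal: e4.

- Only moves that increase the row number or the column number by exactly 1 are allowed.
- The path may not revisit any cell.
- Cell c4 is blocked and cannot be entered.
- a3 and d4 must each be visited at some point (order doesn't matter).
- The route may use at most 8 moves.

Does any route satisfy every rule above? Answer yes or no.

One route that works: a1 → a2 → a3 → b3 → c3 → d3 → d4 → e4.

yes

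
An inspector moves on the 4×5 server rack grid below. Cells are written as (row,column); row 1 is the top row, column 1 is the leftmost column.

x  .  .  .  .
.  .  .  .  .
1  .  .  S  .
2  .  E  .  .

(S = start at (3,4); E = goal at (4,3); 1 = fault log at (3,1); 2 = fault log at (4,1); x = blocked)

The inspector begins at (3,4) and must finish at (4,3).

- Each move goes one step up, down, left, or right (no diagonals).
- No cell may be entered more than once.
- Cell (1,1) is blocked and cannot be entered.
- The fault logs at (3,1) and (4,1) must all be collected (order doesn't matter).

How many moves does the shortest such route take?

Any route passes through (3,1) and (4,1) in some order between (3,4) and (4,3). Summing Manhattan distances along each leg and taking the cheapest ordering ((3,4) → (3,1) → (4,1) → (4,3)) gives a lower bound of 3 + 1 + 2 = 6 moves.
A route of 6 moves achieves this: (3,4) → (3,3) → (3,2) → (3,1) → (4,1) → (4,2) → (4,3).
Since 6 matches the lower bound, it is optimal.

6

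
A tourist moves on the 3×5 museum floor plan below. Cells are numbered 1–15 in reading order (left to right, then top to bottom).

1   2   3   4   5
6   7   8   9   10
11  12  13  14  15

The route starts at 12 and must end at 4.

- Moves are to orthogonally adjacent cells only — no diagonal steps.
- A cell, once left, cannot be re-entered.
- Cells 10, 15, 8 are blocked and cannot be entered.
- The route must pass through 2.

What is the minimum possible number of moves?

Any route passes through 2 somewhere between 12 and 4. Summing Manhattan distances along the two legs (12 → 2 → 4) gives a lower bound of 2 + 2 = 4 moves.
A route of 4 moves achieves this: 12 → 7 → 2 → 3 → 4.
Since 4 matches the lower bound, it is optimal.

4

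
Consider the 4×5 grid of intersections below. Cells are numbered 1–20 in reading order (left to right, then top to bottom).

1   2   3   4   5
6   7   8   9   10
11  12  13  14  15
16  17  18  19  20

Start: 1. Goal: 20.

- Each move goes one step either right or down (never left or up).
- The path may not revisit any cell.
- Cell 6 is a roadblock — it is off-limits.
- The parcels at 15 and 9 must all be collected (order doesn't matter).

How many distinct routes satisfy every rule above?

A right/down-only route from 1 to 20 makes exactly 3 down-moves and 4 right-moves in some order.
With no other constraints that would be C(7,3) = 35 routes.
A monotone route can only reach the required cells in the order 9, 15, so split there and multiply the segment counts (each segment already excludes blocked cells): 1→9: 3; 9→15: 2; 15→20: 1; product = 6.
That gives 6 routes.

6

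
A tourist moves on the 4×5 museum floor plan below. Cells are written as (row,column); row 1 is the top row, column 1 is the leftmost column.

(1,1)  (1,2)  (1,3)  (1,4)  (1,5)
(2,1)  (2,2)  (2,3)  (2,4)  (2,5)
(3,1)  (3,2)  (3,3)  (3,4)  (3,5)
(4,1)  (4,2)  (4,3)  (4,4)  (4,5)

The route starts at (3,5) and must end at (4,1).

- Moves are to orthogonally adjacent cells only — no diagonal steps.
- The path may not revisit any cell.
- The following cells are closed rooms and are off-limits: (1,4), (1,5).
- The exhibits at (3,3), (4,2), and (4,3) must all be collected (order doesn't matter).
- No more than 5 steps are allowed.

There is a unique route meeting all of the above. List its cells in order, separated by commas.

Any route must reach (3,3), (4,2), and (4,3) and still end at (4,1) within 5 moves, so the order of the required stops is forced.
Route from (3,5): 2× left (reaching (3,3)), down to (4,3), 2× left (reaching (4,1)) — 5 moves in all.
Check: all required cells visited; 5 ≤ 5 moves.

(3,5), (3,4), (3,3), (4,3), (4,2), (4,1)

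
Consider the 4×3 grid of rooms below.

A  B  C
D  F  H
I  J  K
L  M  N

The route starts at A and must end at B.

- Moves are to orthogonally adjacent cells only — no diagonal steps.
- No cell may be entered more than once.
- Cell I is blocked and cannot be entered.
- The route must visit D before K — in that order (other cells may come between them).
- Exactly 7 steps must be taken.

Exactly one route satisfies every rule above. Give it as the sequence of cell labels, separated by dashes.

A - D - F - J - K - H - C - B

The waypoints must appear in the order D, K, with no cell reused.
Route from A: down 1 to D, right 1 to F, down 1 to J, right 1 to K, up 2 to C, left 1 to B — 7 moves in all.
Check: order respected (D at step 1, K at step 4); 7 moves as required.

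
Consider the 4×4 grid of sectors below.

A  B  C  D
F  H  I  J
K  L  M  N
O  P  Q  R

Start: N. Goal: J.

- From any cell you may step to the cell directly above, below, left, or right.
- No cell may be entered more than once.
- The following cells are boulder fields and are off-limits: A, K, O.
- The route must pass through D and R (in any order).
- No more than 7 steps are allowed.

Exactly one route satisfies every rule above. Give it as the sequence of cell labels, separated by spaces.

N R Q M I C D J

Any route must reach D and R and still end at J within 7 moves, so the order of the required stops is forced.
Route from N: down 1 to R, left 1 to Q, up 3 to C, right 1 to D, down 1 to J — 7 moves in all.
Check: all required cells visited; 7 ≤ 7 moves.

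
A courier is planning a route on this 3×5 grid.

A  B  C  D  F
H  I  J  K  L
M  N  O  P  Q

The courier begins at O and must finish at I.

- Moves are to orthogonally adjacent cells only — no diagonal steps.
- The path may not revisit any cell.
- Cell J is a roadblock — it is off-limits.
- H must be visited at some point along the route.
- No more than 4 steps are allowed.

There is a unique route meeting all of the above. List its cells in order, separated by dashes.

O - N - M - H - I

The budget equals the shortest possible length, so every move has to be on a shortest route through the required cells.
Route from O: left 2 to M, up 1 to H, right 1 to I — 4 moves in all.
Check: all required cells visited; 4 ≤ 4 moves.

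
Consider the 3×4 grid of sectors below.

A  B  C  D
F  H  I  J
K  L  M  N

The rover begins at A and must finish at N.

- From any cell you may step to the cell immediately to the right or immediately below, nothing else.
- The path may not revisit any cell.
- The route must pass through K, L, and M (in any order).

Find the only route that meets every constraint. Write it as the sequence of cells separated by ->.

A -> F -> K -> L -> M -> N

Moves only go right or down, so the column and row indices never decrease.
Route from A: 2× down (reaching K), 3× right (reaching N) — 5 moves in all.
Check: all required cells visited.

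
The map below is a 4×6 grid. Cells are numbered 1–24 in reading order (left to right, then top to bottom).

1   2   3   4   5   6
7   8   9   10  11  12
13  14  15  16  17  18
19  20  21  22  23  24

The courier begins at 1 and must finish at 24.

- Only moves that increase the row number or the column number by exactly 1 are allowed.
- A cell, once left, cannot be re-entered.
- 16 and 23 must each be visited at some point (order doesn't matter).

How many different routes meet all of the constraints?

20

A right/down-only route from 1 to 24 makes exactly 3 down-moves and 5 right-moves in some order.
With no other constraints that would be C(8,3) = 56 routes.
A monotone route can only reach the required cells in the order 16, 23, so split there and multiply the segment counts: 1→16: 10; 16→23: 2; 23→24: 1; product = 20.
That gives 20 routes.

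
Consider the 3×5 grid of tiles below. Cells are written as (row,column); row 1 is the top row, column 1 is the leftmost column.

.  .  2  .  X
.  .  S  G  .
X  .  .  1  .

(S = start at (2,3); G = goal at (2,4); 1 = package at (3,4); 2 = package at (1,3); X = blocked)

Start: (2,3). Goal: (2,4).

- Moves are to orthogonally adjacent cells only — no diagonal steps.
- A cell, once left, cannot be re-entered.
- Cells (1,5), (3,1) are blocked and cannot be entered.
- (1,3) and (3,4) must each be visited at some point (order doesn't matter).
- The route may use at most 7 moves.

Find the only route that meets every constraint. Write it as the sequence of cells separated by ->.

The budget equals the shortest possible length, so every move has to be on a shortest route through the required cells.
Route from (2,3): up to (1,3), left to (1,2), 2× down (reaching (3,2)), 2× right (reaching (3,4)), up to (2,4) — 7 moves in all.
Check: all required cells visited; 7 ≤ 7 moves.

(2,3) -> (1,3) -> (1,2) -> (2,2) -> (3,2) -> (3,3) -> (3,4) -> (2,4)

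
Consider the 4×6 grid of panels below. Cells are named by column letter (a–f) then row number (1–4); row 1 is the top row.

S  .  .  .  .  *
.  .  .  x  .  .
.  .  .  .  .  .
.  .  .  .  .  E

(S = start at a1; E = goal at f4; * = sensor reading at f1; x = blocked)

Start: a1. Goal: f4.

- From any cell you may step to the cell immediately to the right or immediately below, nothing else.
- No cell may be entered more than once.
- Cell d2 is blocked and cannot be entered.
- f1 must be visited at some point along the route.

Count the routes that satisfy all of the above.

A right/down-only route from a1 to f4 makes exactly 3 down-moves and 5 right-moves in some order.
With no other constraints that would be C(8,3) = 56 routes.
Split at f1 and multiply the segment counts (each segment already excludes blocked cells): a1→f1: 1; f1→f4: 1; product = 1.
That gives 1 route.

1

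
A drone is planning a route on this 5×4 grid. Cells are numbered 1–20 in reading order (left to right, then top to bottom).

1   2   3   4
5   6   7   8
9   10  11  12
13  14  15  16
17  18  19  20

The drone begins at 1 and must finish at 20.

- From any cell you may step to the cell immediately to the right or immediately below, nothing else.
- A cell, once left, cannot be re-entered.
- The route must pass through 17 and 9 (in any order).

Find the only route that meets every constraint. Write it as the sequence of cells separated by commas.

1, 5, 9, 13, 17, 18, 19, 20

Moves only go right or down, so the column and row indices never decrease.
Route from 1: down 4 to 17, right 3 to 20 — 7 moves in all.
Check: all required cells visited.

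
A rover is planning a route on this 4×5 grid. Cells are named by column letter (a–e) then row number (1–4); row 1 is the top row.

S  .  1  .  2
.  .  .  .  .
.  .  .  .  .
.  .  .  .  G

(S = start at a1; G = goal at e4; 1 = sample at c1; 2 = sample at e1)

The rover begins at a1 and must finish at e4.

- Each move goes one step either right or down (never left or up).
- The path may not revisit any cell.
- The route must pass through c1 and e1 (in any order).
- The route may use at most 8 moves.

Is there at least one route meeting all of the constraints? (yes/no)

One route that works: a1 → b1 → c1 → d1 → e1 → e2 → e3 → e4.

yes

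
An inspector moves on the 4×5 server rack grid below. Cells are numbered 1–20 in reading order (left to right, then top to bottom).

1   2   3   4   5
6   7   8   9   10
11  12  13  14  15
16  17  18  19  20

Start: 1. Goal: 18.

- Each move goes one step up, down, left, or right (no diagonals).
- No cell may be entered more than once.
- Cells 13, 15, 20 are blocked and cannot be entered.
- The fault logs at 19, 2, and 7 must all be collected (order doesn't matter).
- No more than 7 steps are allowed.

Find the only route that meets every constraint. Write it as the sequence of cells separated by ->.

Any route must reach 19, 2, and 7 and still end at 18 within 7 moves, so the order of the required stops is forced.
Route from 1: right to 2, down to 7, 2× right (reaching 9), 2× down (reaching 19), left to 18 — 7 moves in all.
Check: all required cells visited; 7 ≤ 7 moves.

1 -> 2 -> 7 -> 8 -> 9 -> 14 -> 19 -> 18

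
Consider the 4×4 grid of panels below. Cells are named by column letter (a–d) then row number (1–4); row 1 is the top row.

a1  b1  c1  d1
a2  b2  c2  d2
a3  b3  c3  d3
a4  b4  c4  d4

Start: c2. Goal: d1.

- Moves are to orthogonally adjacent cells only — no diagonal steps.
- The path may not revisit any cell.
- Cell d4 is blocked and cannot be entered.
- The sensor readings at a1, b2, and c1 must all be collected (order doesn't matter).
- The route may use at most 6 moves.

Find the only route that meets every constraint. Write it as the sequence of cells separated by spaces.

c2 b2 a2 a1 b1 c1 d1

Any route must reach a1, b2, and c1 and still end at d1 within 6 moves, so the order of the required stops is forced.
Route from c2: left 2 to a2, up 1 to a1, right 3 to d1 — 6 moves in all.
Check: all required cells visited; 6 ≤ 6 moves.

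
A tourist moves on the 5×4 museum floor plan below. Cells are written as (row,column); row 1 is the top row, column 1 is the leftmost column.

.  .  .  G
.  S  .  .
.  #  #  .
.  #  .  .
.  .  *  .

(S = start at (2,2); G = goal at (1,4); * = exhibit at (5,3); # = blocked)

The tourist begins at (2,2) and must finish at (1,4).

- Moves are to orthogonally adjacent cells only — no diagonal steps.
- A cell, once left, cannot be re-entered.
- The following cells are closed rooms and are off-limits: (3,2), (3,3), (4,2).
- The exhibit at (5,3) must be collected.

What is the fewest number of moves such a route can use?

Any route passes through (5,3) somewhere between (2,2) and (1,4). Summing Manhattan distances along the two legs ((2,2) → (5,3) → (1,4)) gives a lower bound of 4 + 5 = 9 moves.
That bound ignores the blocked cells. Measuring each leg by the fewest moves that actually steer around them ((2,2)→(5,3): 6; (5,3)→(1,4): 5) raises the lower bound to 11.
A route of 11 moves exists: (2,2) → (2,1) → (3,1) → (4,1) → (5,1) → (5,2) → (5,3) → (4,3) → (4,4) → (3,4) → (2,4) → (1,4).
Since 11 matches that lower bound, it is optimal.

11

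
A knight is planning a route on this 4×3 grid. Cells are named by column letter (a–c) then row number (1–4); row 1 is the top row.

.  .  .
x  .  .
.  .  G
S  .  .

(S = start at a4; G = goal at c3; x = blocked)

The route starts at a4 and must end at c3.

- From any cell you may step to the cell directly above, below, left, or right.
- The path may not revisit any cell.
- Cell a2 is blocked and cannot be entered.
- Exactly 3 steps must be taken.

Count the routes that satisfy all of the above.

Need simple routes of exactly 3 moves from a4 to c3 (Manhattan distance 3, so 0 moves are spent on a detour and 0 undoing it).
Enumerating: a4 a3 b3 c3 | a4 b4 b3 c3 | a4 b4 c4 c3.
That gives 3 routes.

3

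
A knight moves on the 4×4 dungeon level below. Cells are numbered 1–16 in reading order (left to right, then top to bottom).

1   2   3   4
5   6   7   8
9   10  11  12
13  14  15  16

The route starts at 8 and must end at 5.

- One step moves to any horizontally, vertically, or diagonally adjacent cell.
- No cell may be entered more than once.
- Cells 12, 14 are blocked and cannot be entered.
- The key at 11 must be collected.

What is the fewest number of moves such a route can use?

Any route passes through 11 somewhere between 8 and 5. Summing Chebyshev distances along the two legs (8 → 11 → 5) gives a lower bound of 1 + 2 = 3 moves.
A route of 3 moves achieves this: 8 → 11 → 6 → 5.
Since 3 matches the lower bound, it is optimal.

3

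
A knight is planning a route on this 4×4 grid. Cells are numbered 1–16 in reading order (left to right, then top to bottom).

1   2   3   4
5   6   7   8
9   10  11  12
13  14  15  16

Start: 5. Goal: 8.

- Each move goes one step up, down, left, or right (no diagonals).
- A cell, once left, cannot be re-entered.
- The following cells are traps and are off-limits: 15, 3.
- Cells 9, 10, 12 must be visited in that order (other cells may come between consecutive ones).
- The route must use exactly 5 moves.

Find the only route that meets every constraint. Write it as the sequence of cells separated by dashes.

The waypoints must appear in the order 9, 10, 12, with no cell reused.
Route from 5: down 1 to 9, right 3 to 12, up 1 to 8 — 5 moves in all.
Check: order respected (9 at step 1, 10 at step 2, 12 at step 4); 5 moves as required.

5 - 9 - 10 - 11 - 12 - 8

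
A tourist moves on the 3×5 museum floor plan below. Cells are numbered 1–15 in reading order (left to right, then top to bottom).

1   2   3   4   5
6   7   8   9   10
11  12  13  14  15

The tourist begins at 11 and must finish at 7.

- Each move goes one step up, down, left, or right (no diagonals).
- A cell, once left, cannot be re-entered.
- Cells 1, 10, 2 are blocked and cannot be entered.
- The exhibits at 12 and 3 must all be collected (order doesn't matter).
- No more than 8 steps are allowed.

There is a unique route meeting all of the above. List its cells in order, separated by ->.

11 -> 12 -> 13 -> 14 -> 9 -> 4 -> 3 -> 8 -> 7

Any route must reach 12 and 3 and still end at 7 within 8 moves, so the order of the required stops is forced.
Route from 11: 3× right (reaching 14), 2× up (reaching 4), left to 3, down to 8, left to 7 — 8 moves in all.
Check: all required cells visited; 8 ≤ 8 moves.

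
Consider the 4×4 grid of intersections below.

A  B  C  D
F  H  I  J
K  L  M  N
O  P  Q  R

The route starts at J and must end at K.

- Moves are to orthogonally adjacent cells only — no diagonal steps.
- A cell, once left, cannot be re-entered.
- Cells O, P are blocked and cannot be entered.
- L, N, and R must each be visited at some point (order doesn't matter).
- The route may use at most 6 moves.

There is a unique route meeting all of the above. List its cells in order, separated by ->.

The 6-move cap with required stops at L, N, R leaves no slack for detours.
Route from J: down 2 to R, left 1 to Q, up 1 to M, left 2 to K — 6 moves in all.
Check: all required cells visited; 6 ≤ 6 moves.

J -> N -> R -> Q -> M -> L -> K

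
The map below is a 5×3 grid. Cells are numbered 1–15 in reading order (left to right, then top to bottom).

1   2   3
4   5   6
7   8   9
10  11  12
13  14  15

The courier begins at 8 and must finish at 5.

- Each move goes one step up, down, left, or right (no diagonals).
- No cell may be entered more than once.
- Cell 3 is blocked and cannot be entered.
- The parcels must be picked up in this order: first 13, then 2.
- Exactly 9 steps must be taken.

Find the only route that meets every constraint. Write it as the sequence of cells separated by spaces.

8 11 14 13 10 7 4 1 2 5

The waypoints must appear in the order 13, 2, with no cell reused.
Route from 8: down 2 to 14, left 1 to 13, up 4 to 1, right 1 to 2, down 1 to 5 — 9 moves in all.
Check: order respected (13 at step 3, 2 at step 8); 9 moves as required.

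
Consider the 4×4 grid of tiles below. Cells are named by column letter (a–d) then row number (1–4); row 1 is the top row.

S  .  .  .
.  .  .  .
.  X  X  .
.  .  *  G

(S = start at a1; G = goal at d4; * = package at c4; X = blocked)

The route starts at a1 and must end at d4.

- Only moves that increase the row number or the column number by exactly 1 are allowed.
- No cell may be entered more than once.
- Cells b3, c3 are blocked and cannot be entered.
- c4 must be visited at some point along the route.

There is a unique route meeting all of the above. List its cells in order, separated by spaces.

a1 a2 a3 a4 b4 c4 d4

Moves only go right or down, so the column and row indices never decrease.
Route from a1: down 3 to a4, right 3 to d4 — 6 moves in all.
Check: all required cells visited.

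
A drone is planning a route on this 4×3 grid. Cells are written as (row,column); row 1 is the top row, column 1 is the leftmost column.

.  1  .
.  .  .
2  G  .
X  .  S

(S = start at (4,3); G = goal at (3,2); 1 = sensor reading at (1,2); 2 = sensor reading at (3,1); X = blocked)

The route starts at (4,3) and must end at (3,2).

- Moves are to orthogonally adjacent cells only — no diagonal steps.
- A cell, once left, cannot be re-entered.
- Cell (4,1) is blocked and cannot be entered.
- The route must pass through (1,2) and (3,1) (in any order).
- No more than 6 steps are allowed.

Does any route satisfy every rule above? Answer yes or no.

no

Even ignoring the no-revisit rule, getting from (4,3) to (3,2), taking the cheapest ordering (4,3) → (1,2) → (3,1) → (3,2) needs at least 4 + 3 + 1 = 8 moves (Manhattan distance per leg), which exceeds the 6-move limit.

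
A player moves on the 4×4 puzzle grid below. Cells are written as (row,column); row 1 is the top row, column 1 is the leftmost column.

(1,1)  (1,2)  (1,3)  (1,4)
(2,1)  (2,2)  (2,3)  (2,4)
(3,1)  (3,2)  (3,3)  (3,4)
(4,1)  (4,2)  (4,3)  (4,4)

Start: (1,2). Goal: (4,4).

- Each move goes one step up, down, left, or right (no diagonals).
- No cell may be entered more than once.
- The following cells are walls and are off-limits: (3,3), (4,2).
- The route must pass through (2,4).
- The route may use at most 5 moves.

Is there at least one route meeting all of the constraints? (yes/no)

yes

One route that works: (1,2) → (2,2) → (2,3) → (2,4) → (3,4) → (4,4).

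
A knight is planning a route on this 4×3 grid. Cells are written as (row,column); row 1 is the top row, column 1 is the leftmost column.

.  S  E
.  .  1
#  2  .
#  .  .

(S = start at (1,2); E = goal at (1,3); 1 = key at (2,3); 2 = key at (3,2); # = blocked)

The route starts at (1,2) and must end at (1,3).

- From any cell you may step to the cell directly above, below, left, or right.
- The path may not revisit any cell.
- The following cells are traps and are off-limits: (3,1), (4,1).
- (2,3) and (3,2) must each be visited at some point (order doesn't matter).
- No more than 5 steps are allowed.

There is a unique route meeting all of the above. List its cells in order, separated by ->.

(1,2) -> (2,2) -> (3,2) -> (3,3) -> (2,3) -> (1,3)

The budget equals the shortest possible length, so every move has to be on a shortest route through the required cells.
Route from (1,2): 2× down (reaching (3,2)), right to (3,3), 2× up (reaching (1,3)) — 5 moves in all.
Check: all required cells visited; 5 ≤ 5 moves.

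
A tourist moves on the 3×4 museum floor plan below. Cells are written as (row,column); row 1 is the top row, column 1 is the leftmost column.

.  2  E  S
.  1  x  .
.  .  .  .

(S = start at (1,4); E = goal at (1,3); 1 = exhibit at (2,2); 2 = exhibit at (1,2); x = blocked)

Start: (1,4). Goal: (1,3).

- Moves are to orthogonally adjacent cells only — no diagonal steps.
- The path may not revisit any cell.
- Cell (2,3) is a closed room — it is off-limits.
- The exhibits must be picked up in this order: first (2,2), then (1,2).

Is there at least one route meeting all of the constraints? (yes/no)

One route that works: (1,4) → (2,4) → (3,4) → (3,3) → (3,2) → (2,2) → (1,2) → (1,3).

yes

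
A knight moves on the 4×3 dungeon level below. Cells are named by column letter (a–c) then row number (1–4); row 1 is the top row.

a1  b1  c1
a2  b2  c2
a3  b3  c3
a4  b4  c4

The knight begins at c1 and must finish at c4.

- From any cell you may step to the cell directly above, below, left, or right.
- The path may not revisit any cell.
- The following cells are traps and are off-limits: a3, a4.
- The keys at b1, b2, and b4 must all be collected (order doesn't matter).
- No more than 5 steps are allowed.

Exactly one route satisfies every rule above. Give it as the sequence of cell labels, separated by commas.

c1, b1, b2, b3, b4, c4

The budget equals the shortest possible length, so every move has to be on a shortest route through the required cells.
Route from c1: left 1 to b1, down 3 to b4, right 1 to c4 — 5 moves in all.
Check: all required cells visited; 5 ≤ 5 moves.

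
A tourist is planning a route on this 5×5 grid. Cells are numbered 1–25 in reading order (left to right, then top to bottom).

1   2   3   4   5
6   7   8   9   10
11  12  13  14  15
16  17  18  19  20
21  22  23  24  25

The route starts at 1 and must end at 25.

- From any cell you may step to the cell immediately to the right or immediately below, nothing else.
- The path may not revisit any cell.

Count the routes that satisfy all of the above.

70

A right/down-only route from 1 to 25 makes exactly 4 down-moves and 4 right-moves in some order.
With no other constraints that would be C(8,4) = 70 routes.
That gives 70 routes.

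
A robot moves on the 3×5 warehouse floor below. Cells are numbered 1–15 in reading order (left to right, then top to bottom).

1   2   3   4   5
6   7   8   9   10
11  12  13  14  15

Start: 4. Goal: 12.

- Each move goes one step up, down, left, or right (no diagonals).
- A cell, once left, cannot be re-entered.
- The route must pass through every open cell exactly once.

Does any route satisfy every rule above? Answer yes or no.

Colour the cells like a checkerboard: each orthogonal step flips colour, so a Hamiltonian route alternates colours. Here there are 8 cells of one colour and 7 of the other, with start on the same colour as the goal — the counts and endpoints can't be arranged into an alternating sequence of length 15, so no Hamiltonian route exists.

no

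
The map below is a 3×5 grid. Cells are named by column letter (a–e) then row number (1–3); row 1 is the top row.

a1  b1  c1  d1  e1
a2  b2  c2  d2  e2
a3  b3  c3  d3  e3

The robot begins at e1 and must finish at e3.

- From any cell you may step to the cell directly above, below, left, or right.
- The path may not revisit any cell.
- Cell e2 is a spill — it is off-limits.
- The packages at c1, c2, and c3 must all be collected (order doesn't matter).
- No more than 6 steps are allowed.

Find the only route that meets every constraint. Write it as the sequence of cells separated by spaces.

Any route must reach c1, c2, and c3 and still end at e3 within 6 moves, so the order of the required stops is forced.
Route from e1: 2× left (reaching c1), 2× down (reaching c3), 2× right (reaching e3) — 6 moves in all.
Check: all required cells visited; 6 ≤ 6 moves.

e1 d1 c1 c2 c3 d3 e3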